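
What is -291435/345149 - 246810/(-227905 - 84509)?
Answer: -977024900/17971563281 ≈ -0.054365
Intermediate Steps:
-291435/345149 - 246810/(-227905 - 84509) = -291435*1/345149 - 246810/(-312414) = -291435/345149 - 246810*(-1/312414) = -291435/345149 + 41135/52069 = -977024900/17971563281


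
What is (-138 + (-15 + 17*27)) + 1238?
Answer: 1544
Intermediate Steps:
(-138 + (-15 + 17*27)) + 1238 = (-138 + (-15 + 459)) + 1238 = (-138 + 444) + 1238 = 306 + 1238 = 1544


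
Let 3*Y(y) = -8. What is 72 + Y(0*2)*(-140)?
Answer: 1336/3 ≈ 445.33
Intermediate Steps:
Y(y) = -8/3 (Y(y) = (⅓)*(-8) = -8/3)
72 + Y(0*2)*(-140) = 72 - 8/3*(-140) = 72 + 1120/3 = 1336/3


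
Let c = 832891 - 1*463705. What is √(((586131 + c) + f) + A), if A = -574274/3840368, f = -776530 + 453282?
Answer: √582626306579023714/960092 ≈ 795.03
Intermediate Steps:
c = 369186 (c = 832891 - 463705 = 369186)
f = -323248
A = -287137/1920184 (A = -574274*1/3840368 = -287137/1920184 ≈ -0.14954)
√(((586131 + c) + f) + A) = √(((586131 + 369186) - 323248) - 287137/1920184) = √((955317 - 323248) - 287137/1920184) = √(632069 - 287137/1920184) = √(1213688493559/1920184) = √582626306579023714/960092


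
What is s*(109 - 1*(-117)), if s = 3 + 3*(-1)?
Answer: 0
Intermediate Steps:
s = 0 (s = 3 - 3 = 0)
s*(109 - 1*(-117)) = 0*(109 - 1*(-117)) = 0*(109 + 117) = 0*226 = 0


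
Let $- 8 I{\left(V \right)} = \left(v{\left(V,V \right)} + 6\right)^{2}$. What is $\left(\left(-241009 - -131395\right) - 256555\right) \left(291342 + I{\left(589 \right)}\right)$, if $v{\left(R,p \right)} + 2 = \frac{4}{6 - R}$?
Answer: $- \frac{36259249405486710}{339889} \approx -1.0668 \cdot 10^{11}$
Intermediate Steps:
$v{\left(R,p \right)} = -2 + \frac{4}{6 - R}$
$I{\left(V \right)} = - \frac{\left(6 + \frac{2 \left(4 - V\right)}{-6 + V}\right)^{2}}{8}$ ($I{\left(V \right)} = - \frac{\left(\frac{2 \left(4 - V\right)}{-6 + V} + 6\right)^{2}}{8} = - \frac{\left(6 + \frac{2 \left(4 - V\right)}{-6 + V}\right)^{2}}{8}$)
$\left(\left(-241009 - -131395\right) - 256555\right) \left(291342 + I{\left(589 \right)}\right) = \left(\left(-241009 - -131395\right) - 256555\right) \left(291342 - \frac{2 \left(-7 + 589\right)^{2}}{\left(-6 + 589\right)^{2}}\right) = \left(\left(-241009 + 131395\right) - 256555\right) \left(291342 - \frac{2 \cdot 582^{2}}{339889}\right) = \left(-109614 - 256555\right) \left(291342 - 677448 \cdot \frac{1}{339889}\right) = - 366169 \left(291342 - \frac{677448}{339889}\right) = \left(-366169\right) \frac{99023263590}{339889} = - \frac{36259249405486710}{339889}$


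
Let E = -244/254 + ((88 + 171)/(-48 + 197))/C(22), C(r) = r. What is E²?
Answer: 134705882529/173310685636 ≈ 0.77725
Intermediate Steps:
E = -367023/416306 (E = -244/254 + ((88 + 171)/(-48 + 197))/22 = -244*1/254 + (259/149)*(1/22) = -122/127 + (259*(1/149))*(1/22) = -122/127 + (259/149)*(1/22) = -122/127 + 259/3278 = -367023/416306 ≈ -0.88162)
E² = (-367023/416306)² = 134705882529/173310685636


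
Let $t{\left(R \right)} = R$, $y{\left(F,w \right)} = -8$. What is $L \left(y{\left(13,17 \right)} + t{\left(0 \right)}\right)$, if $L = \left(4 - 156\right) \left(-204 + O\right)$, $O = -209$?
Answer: $-502208$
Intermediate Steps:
$L = 62776$ ($L = \left(4 - 156\right) \left(-204 - 209\right) = \left(-152\right) \left(-413\right) = 62776$)
$L \left(y{\left(13,17 \right)} + t{\left(0 \right)}\right) = 62776 \left(-8 + 0\right) = 62776 \left(-8\right) = -502208$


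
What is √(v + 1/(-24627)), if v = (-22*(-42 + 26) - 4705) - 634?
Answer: 5*I*√120982452438/24627 ≈ 70.619*I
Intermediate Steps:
v = -4987 (v = (-22*(-16) - 4705) - 634 = (352 - 4705) - 634 = -4353 - 634 = -4987)
√(v + 1/(-24627)) = √(-4987 + 1/(-24627)) = √(-4987 - 1/24627) = √(-122814850/24627) = 5*I*√120982452438/24627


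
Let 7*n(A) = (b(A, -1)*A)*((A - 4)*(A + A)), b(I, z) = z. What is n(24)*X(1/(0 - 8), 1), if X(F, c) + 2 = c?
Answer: 23040/7 ≈ 3291.4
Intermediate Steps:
X(F, c) = -2 + c
n(A) = -2*A**2*(-4 + A)/7 (n(A) = ((-A)*((A - 4)*(A + A)))/7 = ((-A)*((-4 + A)*(2*A)))/7 = ((-A)*(2*A*(-4 + A)))/7 = (-2*A**2*(-4 + A))/7 = -2*A**2*(-4 + A)/7)
n(24)*X(1/(0 - 8), 1) = ((2/7)*24**2*(4 - 1*24))*(-2 + 1) = ((2/7)*576*(4 - 24))*(-1) = ((2/7)*576*(-20))*(-1) = -23040/7*(-1) = 23040/7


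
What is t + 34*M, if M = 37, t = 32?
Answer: 1290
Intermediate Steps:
t + 34*M = 32 + 34*37 = 32 + 1258 = 1290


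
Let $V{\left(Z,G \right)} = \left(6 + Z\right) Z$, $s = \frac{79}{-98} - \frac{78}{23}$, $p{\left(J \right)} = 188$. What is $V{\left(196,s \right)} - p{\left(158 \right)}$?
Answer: $39404$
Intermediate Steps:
$s = - \frac{9461}{2254}$ ($s = 79 \left(- \frac{1}{98}\right) - \frac{78}{23} = - \frac{79}{98} - \frac{78}{23} = - \frac{9461}{2254} \approx -4.1974$)
$V{\left(Z,G \right)} = Z \left(6 + Z\right)$
$V{\left(196,s \right)} - p{\left(158 \right)} = 196 \left(6 + 196\right) - 188 = 196 \cdot 202 - 188 = 39592 - 188 = 39404$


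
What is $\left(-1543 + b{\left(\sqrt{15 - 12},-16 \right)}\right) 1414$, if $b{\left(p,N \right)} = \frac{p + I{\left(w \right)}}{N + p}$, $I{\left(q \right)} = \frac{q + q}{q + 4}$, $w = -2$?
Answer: $- \frac{551954900}{253} - \frac{19796 \sqrt{3}}{253} \approx -2.1818 \cdot 10^{6}$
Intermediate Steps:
$I{\left(q \right)} = \frac{2 q}{4 + q}$
$b{\left(p,N \right)} = \frac{-2 + p}{N + p}$ ($b{\left(p,N \right)} = \frac{p + 2 \left(-2\right) \frac{1}{4 - 2}}{N + p} = \frac{p + 2 \left(-2\right) \frac{1}{2}}{N + p} = \frac{p - 2}{N + p} = \frac{-2 + p}{N + p}$)
$\left(-1543 + b{\left(\sqrt{15 - 12},-16 \right)}\right) 1414 = \left(-1543 + \frac{-2 + \sqrt{15 - 12}}{-16 + \sqrt{15 - 12}}\right) 1414 = \left(-1543 + \frac{-2 + \sqrt{3}}{-16 + \sqrt{3}}\right) 1414 = -2181802 + \frac{1414 \left(-2 + \sqrt{3}\right)}{-16 + \sqrt{3}}$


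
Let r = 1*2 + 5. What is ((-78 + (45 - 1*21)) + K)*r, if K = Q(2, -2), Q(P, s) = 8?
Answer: -322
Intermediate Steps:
K = 8
r = 7 (r = 2 + 5 = 7)
((-78 + (45 - 1*21)) + K)*r = ((-78 + (45 - 1*21)) + 8)*7 = ((-78 + (45 - 21)) + 8)*7 = ((-78 + 24) + 8)*7 = (-54 + 8)*7 = -46*7 = -322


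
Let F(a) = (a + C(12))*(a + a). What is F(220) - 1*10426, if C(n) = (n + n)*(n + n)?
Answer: 339814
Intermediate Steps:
C(n) = 4*n**2 (C(n) = (2*n)*(2*n) = 4*n**2)
F(a) = 2*a*(576 + a) (F(a) = (a + 4*12**2)*(a + a) = (a + 4*144)*(2*a) = (a + 576)*(2*a) = (576 + a)*(2*a) = 2*a*(576 + a))
F(220) - 1*10426 = 2*220*(576 + 220) - 1*10426 = 2*220*796 - 10426 = 350240 - 10426 = 339814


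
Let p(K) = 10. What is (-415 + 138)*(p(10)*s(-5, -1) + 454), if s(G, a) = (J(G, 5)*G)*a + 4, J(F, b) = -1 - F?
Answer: -192238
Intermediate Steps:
s(G, a) = 4 + G*a*(-1 - G) (s(G, a) = ((-1 - G)*G)*a + 4 = (G*(-1 - G))*a + 4 = G*a*(-1 - G) + 4 = 4 + G*a*(-1 - G))
(-415 + 138)*(p(10)*s(-5, -1) + 454) = (-415 + 138)*(10*(4 - 1*(-5)*(-1)*(1 - 5)) + 454) = -277*(10*(4 - 1*(-5)*(-1)*(-4)) + 454) = -277*(10*(4 + 20) + 454) = -277*(10*24 + 454) = -277*(240 + 454) = -277*694 = -192238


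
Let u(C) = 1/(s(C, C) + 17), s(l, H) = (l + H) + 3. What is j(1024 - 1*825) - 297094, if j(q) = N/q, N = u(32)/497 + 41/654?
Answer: -89678404920735/301851956 ≈ -2.9709e+5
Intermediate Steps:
s(l, H) = 3 + H + l (s(l, H) = (H + l) + 3 = 3 + H + l)
u(C) = 1/(20 + 2*C) (u(C) = 1/((3 + C + C) + 17) = 1/((3 + 2*C) + 17) = 1/(20 + 2*C))
N = 95129/1516844 (N = (1/(2*(10 + 32)))/497 + 41/654 = ((½)/42)*(1/497) + 41*(1/654) = ((½)*(1/42))*(1/497) + 41/654 = (1/84)*(1/497) + 41/654 = 1/41748 + 41/654 = 95129/1516844 ≈ 0.062715)
j(q) = 95129/(1516844*q)
j(1024 - 1*825) - 297094 = 95129/(1516844*(1024 - 1*825)) - 297094 = 95129/(1516844*(1024 - 825)) - 297094 = (95129/1516844)/199 - 297094 = (95129/1516844)*(1/199) - 297094 = 95129/301851956 - 297094 = -89678404920735/301851956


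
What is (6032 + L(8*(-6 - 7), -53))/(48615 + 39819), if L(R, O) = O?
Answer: 1993/29478 ≈ 0.067610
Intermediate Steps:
(6032 + L(8*(-6 - 7), -53))/(48615 + 39819) = (6032 - 53)/(48615 + 39819) = 5979/88434 = 5979*(1/88434) = 1993/29478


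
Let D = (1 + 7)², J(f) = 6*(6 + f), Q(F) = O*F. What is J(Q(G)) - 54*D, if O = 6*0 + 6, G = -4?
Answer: -3564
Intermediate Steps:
O = 6 (O = 0 + 6 = 6)
Q(F) = 6*F
J(f) = 36 + 6*f
D = 64 (D = 8² = 64)
J(Q(G)) - 54*D = (36 + 6*(6*(-4))) - 54*64 = (36 + 6*(-24)) - 3456 = (36 - 144) - 3456 = -108 - 3456 = -3564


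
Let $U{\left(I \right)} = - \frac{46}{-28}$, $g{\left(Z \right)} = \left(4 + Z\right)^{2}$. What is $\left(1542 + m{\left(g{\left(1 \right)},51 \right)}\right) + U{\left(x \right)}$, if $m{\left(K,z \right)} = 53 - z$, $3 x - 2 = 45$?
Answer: $\frac{21639}{14} \approx 1545.6$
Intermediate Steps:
$x = \frac{47}{3}$ ($x = \frac{2}{3} + \frac{1}{3} \cdot 45 = \frac{2}{3} + 15 = \frac{47}{3} \approx 15.667$)
$U{\left(I \right)} = \frac{23}{14}$ ($U{\left(I \right)} = \left(-46\right) \left(- \frac{1}{28}\right) = \frac{23}{14}$)
$\left(1542 + m{\left(g{\left(1 \right)},51 \right)}\right) + U{\left(x \right)} = \left(1542 + \left(53 - 51\right)\right) + \frac{23}{14} = \left(1542 + 2\right) + \frac{23}{14} = 1544 + \frac{23}{14} = \frac{21639}{14}$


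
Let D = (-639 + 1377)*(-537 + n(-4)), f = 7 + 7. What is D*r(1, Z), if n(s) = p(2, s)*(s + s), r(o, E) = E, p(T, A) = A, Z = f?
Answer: -5217660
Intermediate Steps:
f = 14
Z = 14
n(s) = 2*s**2 (n(s) = s*(s + s) = s*(2*s) = 2*s**2)
D = -372690 (D = (-639 + 1377)*(-537 + 2*(-4)**2) = 738*(-537 + 2*16) = 738*(-537 + 32) = 738*(-505) = -372690)
D*r(1, Z) = -372690*14 = -5217660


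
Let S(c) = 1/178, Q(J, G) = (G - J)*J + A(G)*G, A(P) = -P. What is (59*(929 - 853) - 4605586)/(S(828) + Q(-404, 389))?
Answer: 818996156/83961353 ≈ 9.7544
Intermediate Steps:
Q(J, G) = -G² + J*(G - J) (Q(J, G) = (G - J)*J + (-G)*G = J*(G - J) - G² = -G² + J*(G - J))
S(c) = 1/178
(59*(929 - 853) - 4605586)/(S(828) + Q(-404, 389)) = (59*(929 - 853) - 4605586)/(1/178 + (-1*389² - 1*(-404)² + 389*(-404))) = (59*76 - 4605586)/(1/178 + (-1*151321 - 1*163216 - 157156)) = (4484 - 4605586)/(1/178 + (-151321 - 163216 - 157156)) = -4601102/(1/178 - 471693) = -4601102/(-83961353/178) = -4601102*(-178/83961353) = 818996156/83961353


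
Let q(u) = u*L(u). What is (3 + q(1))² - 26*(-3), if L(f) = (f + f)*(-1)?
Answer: 79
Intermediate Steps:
L(f) = -2*f (L(f) = (2*f)*(-1) = -2*f)
q(u) = -2*u² (q(u) = u*(-2*u) = -2*u²)
(3 + q(1))² - 26*(-3) = (3 - 2*1²)² - 26*(-3) = (3 - 2*1)² + 78 = (3 - 2)² + 78 = 1² + 78 = 1 + 78 = 79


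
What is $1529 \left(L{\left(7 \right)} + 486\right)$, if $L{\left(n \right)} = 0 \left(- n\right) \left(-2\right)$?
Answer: $743094$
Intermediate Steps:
$L{\left(n \right)} = 0$ ($L{\left(n \right)} = 0 \left(-2\right) = 0$)
$1529 \left(L{\left(7 \right)} + 486\right) = 1529 \left(0 + 486\right) = 1529 \cdot 486 = 743094$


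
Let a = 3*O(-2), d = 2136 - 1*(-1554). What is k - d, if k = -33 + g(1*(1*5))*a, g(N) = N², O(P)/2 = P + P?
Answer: -4323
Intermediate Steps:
d = 3690 (d = 2136 + 1554 = 3690)
O(P) = 4*P (O(P) = 2*(P + P) = 2*(2*P) = 4*P)
a = -24 (a = 3*(4*(-2)) = 3*(-8) = -24)
k = -633 (k = -33 + (1*(1*5))²*(-24) = -33 + (1*5)²*(-24) = -33 + 5²*(-24) = -33 + 25*(-24) = -33 - 600 = -633)
k - d = -633 - 1*3690 = -633 - 3690 = -4323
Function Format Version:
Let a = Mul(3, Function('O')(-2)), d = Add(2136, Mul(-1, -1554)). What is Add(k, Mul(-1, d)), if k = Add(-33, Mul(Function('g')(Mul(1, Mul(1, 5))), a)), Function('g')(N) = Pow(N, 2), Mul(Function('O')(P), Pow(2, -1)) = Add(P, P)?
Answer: -4323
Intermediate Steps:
d = 3690 (d = Add(2136, 1554) = 3690)
Function('O')(P) = Mul(4, P) (Function('O')(P) = Mul(2, Add(P, P)) = Mul(2, Mul(2, P)) = Mul(4, P))
a = -24 (a = Mul(3, Mul(4, -2)) = Mul(3, -8) = -24)
k = -633 (k = Add(-33, Mul(Pow(Mul(1, Mul(1, 5)), 2), -24)) = Add(-33, Mul(Pow(Mul(1, 5), 2), -24)) = Add(-33, Mul(Pow(5, 2), -24)) = Add(-33, Mul(25, -24)) = Add(-33, -600) = -633)
Add(k, Mul(-1, d)) = Add(-633, Mul(-1, 3690)) = Add(-633, -3690) = -4323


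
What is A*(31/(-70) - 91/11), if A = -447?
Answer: 2999817/770 ≈ 3895.9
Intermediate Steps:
A*(31/(-70) - 91/11) = -447*(31/(-70) - 91/11) = -447*(31*(-1/70) - 91*1/11) = -447*(-31/70 - 91/11) = -447*(-6711/770) = 2999817/770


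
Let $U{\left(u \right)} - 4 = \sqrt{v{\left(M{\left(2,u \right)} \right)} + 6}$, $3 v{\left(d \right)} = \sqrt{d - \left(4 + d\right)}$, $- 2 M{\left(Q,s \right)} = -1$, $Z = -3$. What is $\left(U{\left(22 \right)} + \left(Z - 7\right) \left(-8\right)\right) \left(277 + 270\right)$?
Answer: $45948 + \frac{547 \sqrt{54 + 6 i}}{3} \approx 47290.0 + 74.323 i$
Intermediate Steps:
$M{\left(Q,s \right)} = \frac{1}{2}$ ($M{\left(Q,s \right)} = \left(- \frac{1}{2}\right) \left(-1\right) = \frac{1}{2}$)
$v{\left(d \right)} = \frac{2 i}{3}$ ($v{\left(d \right)} = \frac{\sqrt{d - \left(4 + d\right)}}{3} = \frac{\sqrt{-4}}{3} = \frac{2 i}{3}$)
$U{\left(u \right)} = 4 + \sqrt{6 + \frac{2 i}{3}}$ ($U{\left(u \right)} = 4 + \sqrt{\frac{2 i}{3} + 6} = 4 + \sqrt{6 + \frac{2 i}{3}}$)
$\left(U{\left(22 \right)} + \left(Z - 7\right) \left(-8\right)\right) \left(277 + 270\right) = \left(\left(4 + \frac{\sqrt{54 + 6 i}}{3}\right) + \left(-3 - 7\right) \left(-8\right)\right) \left(277 + 270\right) = \left(\left(4 + \frac{\sqrt{54 + 6 i}}{3}\right) - -80\right) 547 = \left(\left(4 + \frac{\sqrt{54 + 6 i}}{3}\right) + 80\right) 547 = \left(84 + \frac{\sqrt{54 + 6 i}}{3}\right) 547 = 45948 + \frac{547 \sqrt{54 + 6 i}}{3}$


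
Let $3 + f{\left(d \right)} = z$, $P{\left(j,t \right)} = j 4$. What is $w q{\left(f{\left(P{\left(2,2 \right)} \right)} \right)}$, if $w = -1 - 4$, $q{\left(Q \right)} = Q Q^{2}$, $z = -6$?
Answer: $3645$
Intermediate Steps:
$P{\left(j,t \right)} = 4 j$
$f{\left(d \right)} = -9$ ($f{\left(d \right)} = -3 - 6 = -9$)
$q{\left(Q \right)} = Q^{3}$
$w = -5$
$w q{\left(f{\left(P{\left(2,2 \right)} \right)} \right)} = - 5 \left(-9\right)^{3} = \left(-5\right) \left(-729\right) = 3645$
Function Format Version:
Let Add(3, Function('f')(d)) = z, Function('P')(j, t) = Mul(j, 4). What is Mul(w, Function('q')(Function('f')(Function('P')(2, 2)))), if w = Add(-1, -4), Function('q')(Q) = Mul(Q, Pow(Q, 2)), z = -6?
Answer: 3645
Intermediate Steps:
Function('P')(j, t) = Mul(4, j)
Function('f')(d) = -9 (Function('f')(d) = Add(-3, -6) = -9)
Function('q')(Q) = Pow(Q, 3)
w = -5
Mul(w, Function('q')(Function('f')(Function('P')(2, 2)))) = Mul(-5, Pow(-9, 3)) = Mul(-5, -729) = 3645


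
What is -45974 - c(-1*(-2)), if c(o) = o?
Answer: -45976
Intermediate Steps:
-45974 - c(-1*(-2)) = -45974 - (-1)*(-2) = -45974 - 1*2 = -45974 - 2 = -45976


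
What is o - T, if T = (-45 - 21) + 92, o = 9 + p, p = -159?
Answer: -176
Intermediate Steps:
o = -150 (o = 9 - 159 = -150)
T = 26 (T = -66 + 92 = 26)
o - T = -150 - 1*26 = -150 - 26 = -176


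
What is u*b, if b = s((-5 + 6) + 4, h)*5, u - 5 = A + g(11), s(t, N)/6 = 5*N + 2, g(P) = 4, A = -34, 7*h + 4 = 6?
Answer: -18000/7 ≈ -2571.4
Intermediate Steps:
h = 2/7 (h = -4/7 + (1/7)*6 = -4/7 + 6/7 = 2/7 ≈ 0.28571)
s(t, N) = 12 + 30*N (s(t, N) = 6*(5*N + 2) = 6*(2 + 5*N) = 12 + 30*N)
u = -25 (u = 5 + (-34 + 4) = 5 - 30 = -25)
b = 720/7 (b = (12 + 30*(2/7))*5 = (12 + 60/7)*5 = (144/7)*5 = 720/7 ≈ 102.86)
u*b = -25*720/7 = -18000/7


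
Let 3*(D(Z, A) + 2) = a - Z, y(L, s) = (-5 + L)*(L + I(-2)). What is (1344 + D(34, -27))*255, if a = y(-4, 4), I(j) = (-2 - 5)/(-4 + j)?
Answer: 682975/2 ≈ 3.4149e+5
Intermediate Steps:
I(j) = -7/(-4 + j)
y(L, s) = (-5 + L)*(7/6 + L) (y(L, s) = (-5 + L)*(L - 7/(-4 - 2)) = (-5 + L)*(L - 7/(-6)) = (-5 + L)*(L - 7*(-⅙)) = (-5 + L)*(L + 7/6) = (-5 + L)*(7/6 + L))
a = 51/2 (a = -35/6 + (-4)² - 23/6*(-4) = -35/6 + 16 + 46/3 = 51/2 ≈ 25.500)
D(Z, A) = 13/2 - Z/3 (D(Z, A) = -2 + (51/2 - Z)/3 = -2 + (17/2 - Z/3) = 13/2 - Z/3)
(1344 + D(34, -27))*255 = (1344 + (13/2 - ⅓*34))*255 = (1344 + (13/2 - 34/3))*255 = (1344 - 29/6)*255 = (8035/6)*255 = 682975/2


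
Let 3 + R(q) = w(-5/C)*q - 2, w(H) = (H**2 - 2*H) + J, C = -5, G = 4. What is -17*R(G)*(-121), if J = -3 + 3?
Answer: -18513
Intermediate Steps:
J = 0
w(H) = H**2 - 2*H (w(H) = (H**2 - 2*H) + 0 = H**2 - 2*H)
R(q) = -5 - q (R(q) = -3 + (((-5/(-5))*(-2 - 5/(-5)))*q - 2) = -3 + (((-5*(-1/5))*(-2 - 5*(-1/5)))*q - 2) = -3 + ((1*(-2 + 1))*q - 2) = -3 + ((1*(-1))*q - 2) = -3 + (-q - 2) = -3 + (-2 - q) = -5 - q)
-17*R(G)*(-121) = -17*(-5 - 1*4)*(-121) = -17*(-5 - 4)*(-121) = -17*(-9)*(-121) = 153*(-121) = -18513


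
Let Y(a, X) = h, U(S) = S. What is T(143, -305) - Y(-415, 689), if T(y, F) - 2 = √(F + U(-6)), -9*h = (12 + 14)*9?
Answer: 28 + I*√311 ≈ 28.0 + 17.635*I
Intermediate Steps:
h = -26 (h = -(12 + 14)*9/9 = -26*9/9 = -⅑*234 = -26)
Y(a, X) = -26
T(y, F) = 2 + √(-6 + F) (T(y, F) = 2 + √(F - 6) = 2 + √(-6 + F))
T(143, -305) - Y(-415, 689) = (2 + √(-6 - 305)) - 1*(-26) = (2 + √(-311)) + 26 = (2 + I*√311) + 26 = 28 + I*√311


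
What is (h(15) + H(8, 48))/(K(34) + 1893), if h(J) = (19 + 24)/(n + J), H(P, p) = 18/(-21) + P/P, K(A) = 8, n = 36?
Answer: 352/678657 ≈ 0.00051867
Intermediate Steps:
H(P, p) = ⅐ (H(P, p) = 18*(-1/21) + 1 = -6/7 + 1 = ⅐)
h(J) = 43/(36 + J) (h(J) = (19 + 24)/(36 + J) = 43/(36 + J))
(h(15) + H(8, 48))/(K(34) + 1893) = (43/(36 + 15) + ⅐)/(8 + 1893) = (43/51 + ⅐)/1901 = (43*(1/51) + ⅐)*(1/1901) = (43/51 + ⅐)*(1/1901) = (352/357)*(1/1901) = 352/678657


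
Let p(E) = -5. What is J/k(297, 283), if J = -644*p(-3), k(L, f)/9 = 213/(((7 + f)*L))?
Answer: 10271800/71 ≈ 1.4467e+5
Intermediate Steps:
k(L, f) = 1917/(L*(7 + f)) (k(L, f) = 9*(213/(((7 + f)*L))) = 9*(213/((L*(7 + f)))) = 9*(213*(1/(L*(7 + f)))) = 9*(213/(L*(7 + f))) = 1917/(L*(7 + f)))
J = 3220 (J = -644*(-5) = 3220)
J/k(297, 283) = 3220/((1917/(297*(7 + 283)))) = 3220/((1917*(1/297)/290)) = 3220/((1917*(1/297)*(1/290))) = 3220/(71/3190) = 3220*(3190/71) = 10271800/71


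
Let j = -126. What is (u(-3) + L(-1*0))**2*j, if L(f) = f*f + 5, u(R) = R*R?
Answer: -24696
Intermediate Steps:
u(R) = R**2
L(f) = 5 + f**2 (L(f) = f**2 + 5 = 5 + f**2)
(u(-3) + L(-1*0))**2*j = ((-3)**2 + (5 + (-1*0)**2))**2*(-126) = (9 + (5 + 0**2))**2*(-126) = (9 + (5 + 0))**2*(-126) = (9 + 5)**2*(-126) = 14**2*(-126) = 196*(-126) = -24696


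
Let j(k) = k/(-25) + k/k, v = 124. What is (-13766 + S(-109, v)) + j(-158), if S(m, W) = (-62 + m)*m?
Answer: 122008/25 ≈ 4880.3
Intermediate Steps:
S(m, W) = m*(-62 + m)
j(k) = 1 - k/25 (j(k) = k*(-1/25) + 1 = -k/25 + 1 = 1 - k/25)
(-13766 + S(-109, v)) + j(-158) = (-13766 - 109*(-62 - 109)) + (1 - 1/25*(-158)) = (-13766 - 109*(-171)) + (1 + 158/25) = (-13766 + 18639) + 183/25 = 4873 + 183/25 = 122008/25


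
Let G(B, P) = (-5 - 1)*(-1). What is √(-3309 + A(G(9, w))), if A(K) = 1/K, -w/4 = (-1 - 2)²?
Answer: I*√119118/6 ≈ 57.522*I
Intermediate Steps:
w = -36 (w = -4*(-1 - 2)² = -4*(-3)² = -4*9 = -36)
G(B, P) = 6 (G(B, P) = -6*(-1) = 6)
√(-3309 + A(G(9, w))) = √(-3309 + 1/6) = √(-3309 + ⅙) = √(-19853/6) = I*√119118/6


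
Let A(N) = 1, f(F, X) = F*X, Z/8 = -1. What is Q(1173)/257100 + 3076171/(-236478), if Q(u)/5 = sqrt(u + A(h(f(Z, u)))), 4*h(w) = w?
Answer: -3076171/236478 + sqrt(1174)/51420 ≈ -13.008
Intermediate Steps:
Z = -8 (Z = 8*(-1) = -8)
h(w) = w/4
Q(u) = 5*sqrt(1 + u) (Q(u) = 5*sqrt(u + 1) = 5*sqrt(1 + u))
Q(1173)/257100 + 3076171/(-236478) = (5*sqrt(1 + 1173))/257100 + 3076171/(-236478) = (5*sqrt(1174))*(1/257100) + 3076171*(-1/236478) = sqrt(1174)/51420 - 3076171/236478 = -3076171/236478 + sqrt(1174)/51420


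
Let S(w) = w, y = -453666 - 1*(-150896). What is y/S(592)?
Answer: -151385/296 ≈ -511.44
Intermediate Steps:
y = -302770 (y = -453666 + 150896 = -302770)
y/S(592) = -302770/592 = -302770*1/592 = -151385/296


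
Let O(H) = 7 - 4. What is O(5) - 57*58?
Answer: -3303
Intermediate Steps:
O(H) = 3
O(5) - 57*58 = 3 - 57*58 = 3 - 3306 = -3303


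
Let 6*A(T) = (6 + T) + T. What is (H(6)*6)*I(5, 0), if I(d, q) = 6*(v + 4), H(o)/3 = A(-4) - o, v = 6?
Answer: -6840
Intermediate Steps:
A(T) = 1 + T/3 (A(T) = ((6 + T) + T)/6 = (6 + 2*T)/6 = 1 + T/3)
H(o) = -1 - 3*o (H(o) = 3*((1 + (⅓)*(-4)) - o) = 3*((1 - 4/3) - o) = 3*(-⅓ - o) = -1 - 3*o)
I(d, q) = 60 (I(d, q) = 6*(6 + 4) = 6*10 = 60)
(H(6)*6)*I(5, 0) = ((-1 - 3*6)*6)*60 = ((-1 - 18)*6)*60 = -19*6*60 = -114*60 = -6840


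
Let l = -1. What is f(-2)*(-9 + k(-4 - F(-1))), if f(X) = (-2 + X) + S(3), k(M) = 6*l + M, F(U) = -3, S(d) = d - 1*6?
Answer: 112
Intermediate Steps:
S(d) = -6 + d (S(d) = d - 6 = -6 + d)
k(M) = -6 + M (k(M) = 6*(-1) + M = -6 + M)
f(X) = -5 + X (f(X) = (-2 + X) + (-6 + 3) = (-2 + X) - 3 = -5 + X)
f(-2)*(-9 + k(-4 - F(-1))) = (-5 - 2)*(-9 + (-6 + (-4 - 1*(-3)))) = -7*(-9 + (-6 + (-4 + 3))) = -7*(-9 + (-6 - 1)) = -7*(-9 - 7) = -7*(-16) = 112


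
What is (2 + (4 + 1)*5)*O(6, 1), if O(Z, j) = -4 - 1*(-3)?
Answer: -27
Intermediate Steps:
O(Z, j) = -1 (O(Z, j) = -4 + 3 = -1)
(2 + (4 + 1)*5)*O(6, 1) = (2 + (4 + 1)*5)*(-1) = (2 + 5*5)*(-1) = (2 + 25)*(-1) = 27*(-1) = -27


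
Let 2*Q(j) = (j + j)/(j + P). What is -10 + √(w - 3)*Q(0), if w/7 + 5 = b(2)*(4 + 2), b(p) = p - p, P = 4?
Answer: -10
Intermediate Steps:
b(p) = 0
w = -35 (w = -35 + 7*(0*(4 + 2)) = -35 + 7*(0*6) = -35 + 7*0 = -35 + 0 = -35)
Q(j) = j/(4 + j) (Q(j) = ((j + j)/(j + 4))/2 = ((2*j)/(4 + j))/2 = (2*j/(4 + j))/2 = j/(4 + j))
-10 + √(w - 3)*Q(0) = -10 + √(-35 - 3)*(0/(4 + 0)) = -10 + √(-38)*(0/4) = -10 + (I*√38)*(0*(¼)) = -10 + (I*√38)*0 = -10 + 0 = -10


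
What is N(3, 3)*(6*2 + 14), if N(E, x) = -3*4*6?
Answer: -1872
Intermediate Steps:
N(E, x) = -72 (N(E, x) = -12*6 = -72)
N(3, 3)*(6*2 + 14) = -72*(6*2 + 14) = -72*(12 + 14) = -72*26 = -1872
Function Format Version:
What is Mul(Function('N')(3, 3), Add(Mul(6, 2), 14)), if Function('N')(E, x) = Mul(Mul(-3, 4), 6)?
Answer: -1872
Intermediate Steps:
Function('N')(E, x) = -72 (Function('N')(E, x) = Mul(-12, 6) = -72)
Mul(Function('N')(3, 3), Add(Mul(6, 2), 14)) = Mul(-72, Add(Mul(6, 2), 14)) = Mul(-72, Add(12, 14)) = Mul(-72, 26) = -1872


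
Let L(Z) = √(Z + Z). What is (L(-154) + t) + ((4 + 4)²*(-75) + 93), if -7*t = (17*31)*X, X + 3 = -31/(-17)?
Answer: -32329/7 + 2*I*√77 ≈ -4618.4 + 17.55*I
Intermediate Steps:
X = -20/17 (X = -3 - 31/(-17) = -3 - 31*(-1/17) = -3 + 31/17 = -20/17 ≈ -1.1765)
L(Z) = √2*√Z (L(Z) = √(2*Z) = √2*√Z)
t = 620/7 (t = -17*31*(-20)/(7*17) = -527*(-20)/(7*17) = -⅐*(-620) = 620/7 ≈ 88.571)
(L(-154) + t) + ((4 + 4)²*(-75) + 93) = (√2*√(-154) + 620/7) + ((4 + 4)²*(-75) + 93) = (√2*(I*√154) + 620/7) + (8²*(-75) + 93) = (2*I*√77 + 620/7) + (64*(-75) + 93) = (620/7 + 2*I*√77) + (-4800 + 93) = (620/7 + 2*I*√77) - 4707 = -32329/7 + 2*I*√77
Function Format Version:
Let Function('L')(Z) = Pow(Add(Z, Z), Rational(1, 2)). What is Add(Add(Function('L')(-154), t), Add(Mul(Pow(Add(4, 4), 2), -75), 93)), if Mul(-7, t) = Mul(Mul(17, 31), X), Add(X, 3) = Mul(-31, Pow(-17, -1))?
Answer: Add(Rational(-32329, 7), Mul(2, I, Pow(77, Rational(1, 2)))) ≈ Add(-4618.4, Mul(17.550, I))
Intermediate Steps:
X = Rational(-20, 17) (X = Add(-3, Mul(-31, Pow(-17, -1))) = Add(-3, Mul(-31, Rational(-1, 17))) = Add(-3, Rational(31, 17)) = Rational(-20, 17) ≈ -1.1765)
Function('L')(Z) = Mul(Pow(2, Rational(1, 2)), Pow(Z, Rational(1, 2))) (Function('L')(Z) = Pow(Mul(2, Z), Rational(1, 2)) = Mul(Pow(2, Rational(1, 2)), Pow(Z, Rational(1, 2))))
t = Rational(620, 7) (t = Mul(Rational(-1, 7), Mul(Mul(17, 31), Rational(-20, 17))) = Mul(Rational(-1, 7), Mul(527, Rational(-20, 17))) = Mul(Rational(-1, 7), -620) = Rational(620, 7) ≈ 88.571)
Add(Add(Function('L')(-154), t), Add(Mul(Pow(Add(4, 4), 2), -75), 93)) = Add(Add(Mul(Pow(2, Rational(1, 2)), Pow(-154, Rational(1, 2))), Rational(620, 7)), Add(Mul(Pow(Add(4, 4), 2), -75), 93)) = Add(Add(Mul(Pow(2, Rational(1, 2)), Mul(I, Pow(154, Rational(1, 2)))), Rational(620, 7)), Add(Mul(Pow(8, 2), -75), 93)) = Add(Add(Mul(2, I, Pow(77, Rational(1, 2))), Rational(620, 7)), Add(Mul(64, -75), 93)) = Add(Add(Rational(620, 7), Mul(2, I, Pow(77, Rational(1, 2)))), Add(-4800, 93)) = Add(Add(Rational(620, 7), Mul(2, I, Pow(77, Rational(1, 2)))), -4707) = Add(Rational(-32329, 7), Mul(2, I, Pow(77, Rational(1, 2))))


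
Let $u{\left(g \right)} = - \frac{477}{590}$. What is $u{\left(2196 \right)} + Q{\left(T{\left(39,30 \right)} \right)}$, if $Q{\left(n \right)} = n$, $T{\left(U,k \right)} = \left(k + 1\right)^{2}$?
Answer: $\frac{566513}{590} \approx 960.19$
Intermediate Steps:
$u{\left(g \right)} = - \frac{477}{590}$ ($u{\left(g \right)} = \left(-477\right) \frac{1}{590} = - \frac{477}{590}$)
$T{\left(U,k \right)} = \left(1 + k\right)^{2}$
$u{\left(2196 \right)} + Q{\left(T{\left(39,30 \right)} \right)} = - \frac{477}{590} + \left(1 + 30\right)^{2} = - \frac{477}{590} + 31^{2} = - \frac{477}{590} + 961 = \frac{566513}{590}$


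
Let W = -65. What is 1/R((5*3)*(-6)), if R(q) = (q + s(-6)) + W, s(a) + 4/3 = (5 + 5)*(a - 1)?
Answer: -3/679 ≈ -0.0044183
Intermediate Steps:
s(a) = -34/3 + 10*a (s(a) = -4/3 + (5 + 5)*(a - 1) = -4/3 + 10*(-1 + a) = -4/3 + (-10 + 10*a) = -34/3 + 10*a)
R(q) = -409/3 + q (R(q) = (q + (-34/3 + 10*(-6))) - 65 = (q + (-34/3 - 60)) - 65 = (q - 214/3) - 65 = (-214/3 + q) - 65 = -409/3 + q)
1/R((5*3)*(-6)) = 1/(-409/3 + (5*3)*(-6)) = 1/(-409/3 + 15*(-6)) = 1/(-409/3 - 90) = 1/(-679/3) = -3/679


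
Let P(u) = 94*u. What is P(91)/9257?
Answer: 8554/9257 ≈ 0.92406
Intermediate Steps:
P(91)/9257 = (94*91)/9257 = 8554*(1/9257) = 8554/9257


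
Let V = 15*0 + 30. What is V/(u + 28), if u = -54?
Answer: -15/13 ≈ -1.1538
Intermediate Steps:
V = 30 (V = 0 + 30 = 30)
V/(u + 28) = 30/(-54 + 28) = 30/(-26) = -1/26*30 = -15/13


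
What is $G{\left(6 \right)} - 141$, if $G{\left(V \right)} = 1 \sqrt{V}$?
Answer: $-141 + \sqrt{6} \approx -138.55$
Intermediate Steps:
$G{\left(V \right)} = \sqrt{V}$
$G{\left(6 \right)} - 141 = \sqrt{6} - 141 = -141 + \sqrt{6}$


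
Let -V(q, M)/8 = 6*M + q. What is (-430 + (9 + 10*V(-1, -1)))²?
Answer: 19321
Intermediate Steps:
V(q, M) = -48*M - 8*q (V(q, M) = -8*(6*M + q) = -8*(q + 6*M) = -48*M - 8*q)
(-430 + (9 + 10*V(-1, -1)))² = (-430 + (9 + 10*(-48*(-1) - 8*(-1))))² = (-430 + (9 + 10*(48 + 8)))² = (-430 + (9 + 10*56))² = (-430 + (9 + 560))² = (-430 + 569)² = 139² = 19321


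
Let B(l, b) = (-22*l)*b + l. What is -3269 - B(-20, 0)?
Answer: -3249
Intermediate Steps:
B(l, b) = l - 22*b*l (B(l, b) = -22*b*l + l = l - 22*b*l)
-3269 - B(-20, 0) = -3269 - (-20)*(1 - 22*0) = -3269 - (-20)*(1 + 0) = -3269 - (-20) = -3269 - 1*(-20) = -3269 + 20 = -3249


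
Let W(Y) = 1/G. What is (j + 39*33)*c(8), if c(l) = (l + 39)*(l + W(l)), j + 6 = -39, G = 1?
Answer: 525366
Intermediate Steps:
W(Y) = 1 (W(Y) = 1/1 = 1)
j = -45 (j = -6 - 39 = -45)
c(l) = (1 + l)*(39 + l) (c(l) = (l + 39)*(l + 1) = (39 + l)*(1 + l) = (1 + l)*(39 + l))
(j + 39*33)*c(8) = (-45 + 39*33)*(39 + 8² + 40*8) = (-45 + 1287)*(39 + 64 + 320) = 1242*423 = 525366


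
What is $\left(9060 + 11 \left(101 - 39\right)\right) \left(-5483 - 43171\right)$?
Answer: $-473987268$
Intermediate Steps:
$\left(9060 + 11 \left(101 - 39\right)\right) \left(-5483 - 43171\right) = \left(9060 + 11 \cdot 62\right) \left(-48654\right) = \left(9060 + 682\right) \left(-48654\right) = 9742 \left(-48654\right) = -473987268$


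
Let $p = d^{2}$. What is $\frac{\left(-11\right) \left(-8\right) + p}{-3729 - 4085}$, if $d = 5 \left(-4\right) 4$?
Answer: $- \frac{3244}{3907} \approx -0.8303$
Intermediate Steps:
$d = -80$ ($d = \left(-20\right) 4 = -80$)
$p = 6400$ ($p = \left(-80\right)^{2} = 6400$)
$\frac{\left(-11\right) \left(-8\right) + p}{-3729 - 4085} = \frac{\left(-11\right) \left(-8\right) + 6400}{-3729 - 4085} = \frac{88 + 6400}{-7814} = 6488 \left(- \frac{1}{7814}\right) = - \frac{3244}{3907}$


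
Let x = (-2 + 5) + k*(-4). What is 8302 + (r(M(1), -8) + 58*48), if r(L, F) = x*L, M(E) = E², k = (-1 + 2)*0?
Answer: 11089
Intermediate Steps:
k = 0 (k = 1*0 = 0)
x = 3 (x = (-2 + 5) + 0*(-4) = 3 + 0 = 3)
r(L, F) = 3*L
8302 + (r(M(1), -8) + 58*48) = 8302 + (3*1² + 58*48) = 8302 + (3*1 + 2784) = 8302 + (3 + 2784) = 8302 + 2787 = 11089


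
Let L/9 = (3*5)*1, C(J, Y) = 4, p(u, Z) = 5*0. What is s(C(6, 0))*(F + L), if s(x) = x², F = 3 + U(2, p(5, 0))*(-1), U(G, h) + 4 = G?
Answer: 2240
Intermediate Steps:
p(u, Z) = 0
U(G, h) = -4 + G
F = 5 (F = 3 + (-4 + 2)*(-1) = 3 - 2*(-1) = 3 + 2 = 5)
L = 135 (L = 9*((3*5)*1) = 9*(15*1) = 9*15 = 135)
s(C(6, 0))*(F + L) = 4²*(5 + 135) = 16*140 = 2240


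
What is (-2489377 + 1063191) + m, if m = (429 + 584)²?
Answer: -400017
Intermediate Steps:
m = 1026169 (m = 1013² = 1026169)
(-2489377 + 1063191) + m = (-2489377 + 1063191) + 1026169 = -1426186 + 1026169 = -400017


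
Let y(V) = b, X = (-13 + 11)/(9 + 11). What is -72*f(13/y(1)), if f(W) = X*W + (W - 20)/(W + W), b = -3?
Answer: -15168/65 ≈ -233.35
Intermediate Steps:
X = -1/10 (X = -2/20 = -2*1/20 = -1/10 ≈ -0.10000)
y(V) = -3
f(W) = -W/10 + (-20 + W)/(2*W) (f(W) = -W/10 + (W - 20)/(W + W) = -W/10 + (-20 + W)/((2*W)) = -W/10 + (-20 + W)*(1/(2*W)) = -W/10 + (-20 + W)/(2*W))
-72*f(13/y(1)) = -36*(-100 + (13/(-3))*(5 - 13/(-3)))/(5*(13/(-3))) = -36*(-100 + (13*(-1/3))*(5 - 13*(-1)/3))/(5*(13*(-1/3))) = -36*(-100 - 13*(5 - 1*(-13/3))/3)/(5*(-13/3)) = -36*(-3)*(-100 - 13*(5 + 13/3)/3)/(5*13) = -36*(-3)*(-100 - 13/3*28/3)/(5*13) = -36*(-3)*(-100 - 364/9)/(5*13) = -36*(-3)*(-1264)/(5*13*9) = -72*632/195 = -15168/65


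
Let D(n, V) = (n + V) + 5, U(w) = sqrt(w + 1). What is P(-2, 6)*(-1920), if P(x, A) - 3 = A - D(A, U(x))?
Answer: 3840 + 1920*I ≈ 3840.0 + 1920.0*I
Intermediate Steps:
U(w) = sqrt(1 + w)
D(n, V) = 5 + V + n (D(n, V) = (V + n) + 5 = 5 + V + n)
P(x, A) = -2 - sqrt(1 + x) (P(x, A) = 3 + (A - (5 + sqrt(1 + x) + A)) = 3 + (A - (5 + A + sqrt(1 + x))) = 3 + (A + (-5 - A - sqrt(1 + x))) = 3 + (-5 - sqrt(1 + x)) = -2 - sqrt(1 + x))
P(-2, 6)*(-1920) = (-2 - sqrt(1 - 2))*(-1920) = (-2 - sqrt(-1))*(-1920) = (-2 - I)*(-1920) = 3840 + 1920*I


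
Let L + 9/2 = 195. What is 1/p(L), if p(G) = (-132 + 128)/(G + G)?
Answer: -381/4 ≈ -95.250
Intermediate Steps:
L = 381/2 (L = -9/2 + 195 = 381/2 ≈ 190.50)
p(G) = -2/G (p(G) = -4*1/(2*G) = -2/G)
1/p(L) = 1/(-2/381/2) = 1/(-2*2/381) = 1/(-4/381) = -381/4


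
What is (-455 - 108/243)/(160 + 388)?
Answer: -4099/4932 ≈ -0.83110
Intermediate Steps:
(-455 - 108/243)/(160 + 388) = (-455 - 108*1/243)/548 = (-455 - 4/9)*(1/548) = -4099/9*1/548 = -4099/4932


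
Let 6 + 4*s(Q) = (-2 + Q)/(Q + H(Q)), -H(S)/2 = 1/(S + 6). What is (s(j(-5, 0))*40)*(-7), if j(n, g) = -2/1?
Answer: 308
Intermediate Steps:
j(n, g) = -2 (j(n, g) = -2*1 = -2)
H(S) = -2/(6 + S) (H(S) = -2/(S + 6) = -2/(6 + S))
s(Q) = -3/2 + (-2 + Q)/(4*(Q - 2/(6 + Q))) (s(Q) = -3/2 + ((-2 + Q)/(Q - 2/(6 + Q)))/4 = -3/2 + (-2 + Q)/(4*(Q - 2/(6 + Q))))
(s(j(-5, 0))*40)*(-7) = (((12 - (2 + 5*(-2))*(6 - 2))/(4*(-2 - 2*(6 - 2))))*40)*(-7) = (((12 - 1*(2 - 10)*4)/(4*(-2 - 2*4)))*40)*(-7) = (((12 - 1*(-8)*4)/(4*(-2 - 8)))*40)*(-7) = (((¼)*(12 + 32)/(-10))*40)*(-7) = (((¼)*(-⅒)*44)*40)*(-7) = -11/10*40*(-7) = -44*(-7) = 308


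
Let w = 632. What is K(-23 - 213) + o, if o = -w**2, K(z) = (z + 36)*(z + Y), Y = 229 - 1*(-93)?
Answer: -416624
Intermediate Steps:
Y = 322 (Y = 229 + 93 = 322)
K(z) = (36 + z)*(322 + z) (K(z) = (z + 36)*(z + 322) = (36 + z)*(322 + z))
o = -399424 (o = -1*632**2 = -1*399424 = -399424)
K(-23 - 213) + o = (11592 + (-23 - 213)**2 + 358*(-23 - 213)) - 399424 = (11592 + (-236)**2 + 358*(-236)) - 399424 = (11592 + 55696 - 84488) - 399424 = -17200 - 399424 = -416624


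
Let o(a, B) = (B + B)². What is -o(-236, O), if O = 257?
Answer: -264196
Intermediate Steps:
o(a, B) = 4*B² (o(a, B) = (2*B)² = 4*B²)
-o(-236, O) = -4*257² = -4*66049 = -1*264196 = -264196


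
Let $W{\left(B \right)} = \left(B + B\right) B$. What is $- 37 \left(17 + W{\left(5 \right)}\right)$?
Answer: $-2479$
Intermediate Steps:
$W{\left(B \right)} = 2 B^{2}$ ($W{\left(B \right)} = 2 B B = 2 B^{2}$)
$- 37 \left(17 + W{\left(5 \right)}\right) = - 37 \left(17 + 2 \cdot 5^{2}\right) = - 37 \left(17 + 2 \cdot 25\right) = - 37 \left(17 + 50\right) = \left(-37\right) 67 = -2479$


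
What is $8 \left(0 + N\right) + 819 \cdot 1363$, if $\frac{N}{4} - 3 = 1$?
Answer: $1116425$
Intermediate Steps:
$N = 16$ ($N = 12 + 4 \cdot 1 = 12 + 4 = 16$)
$8 \left(0 + N\right) + 819 \cdot 1363 = 8 \left(0 + 16\right) + 819 \cdot 1363 = 8 \cdot 16 + 1116297 = 128 + 1116297 = 1116425$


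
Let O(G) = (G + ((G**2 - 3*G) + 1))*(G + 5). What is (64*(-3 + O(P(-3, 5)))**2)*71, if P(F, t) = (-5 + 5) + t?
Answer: 112005056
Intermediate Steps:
P(F, t) = t (P(F, t) = 0 + t = t)
O(G) = (5 + G)*(1 + G**2 - 2*G) (O(G) = (G + (1 + G**2 - 3*G))*(5 + G) = (1 + G**2 - 2*G)*(5 + G) = (5 + G)*(1 + G**2 - 2*G))
(64*(-3 + O(P(-3, 5)))**2)*71 = (64*(-3 + (5 + 5**3 - 9*5 + 3*5**2))**2)*71 = (64*(-3 + (5 + 125 - 45 + 3*25))**2)*71 = (64*(-3 + (5 + 125 - 45 + 75))**2)*71 = (64*(-3 + 160)**2)*71 = (64*157**2)*71 = (64*24649)*71 = 1577536*71 = 112005056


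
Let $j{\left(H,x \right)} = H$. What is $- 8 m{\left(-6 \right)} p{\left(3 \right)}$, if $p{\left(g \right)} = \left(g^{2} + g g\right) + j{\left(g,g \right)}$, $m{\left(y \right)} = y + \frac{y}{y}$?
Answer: $840$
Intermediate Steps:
$m{\left(y \right)} = 1 + y$ ($m{\left(y \right)} = y + 1 = 1 + y$)
$p{\left(g \right)} = g + 2 g^{2}$ ($p{\left(g \right)} = \left(g^{2} + g g\right) + g = \left(g^{2} + g^{2}\right) + g = 2 g^{2} + g = g + 2 g^{2}$)
$- 8 m{\left(-6 \right)} p{\left(3 \right)} = - 8 \left(1 - 6\right) 3 \left(1 + 2 \cdot 3\right) = \left(-8\right) \left(-5\right) 3 \left(1 + 6\right) = 40 \cdot 3 \cdot 7 = 40 \cdot 21 = 840$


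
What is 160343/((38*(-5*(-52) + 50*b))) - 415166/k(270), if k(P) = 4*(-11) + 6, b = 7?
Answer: 253411603/23180 ≈ 10932.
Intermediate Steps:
k(P) = -38 (k(P) = -44 + 6 = -38)
160343/((38*(-5*(-52) + 50*b))) - 415166/k(270) = 160343/((38*(-5*(-52) + 50*7))) - 415166/(-38) = 160343/((38*(260 + 350))) - 415166*(-1/38) = 160343/((38*610)) + 207583/19 = 160343/23180 + 207583/19 = 253411603/23180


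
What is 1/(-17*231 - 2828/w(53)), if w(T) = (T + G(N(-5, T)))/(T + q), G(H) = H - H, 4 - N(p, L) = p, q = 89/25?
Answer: -1325/9202067 ≈ -0.00014399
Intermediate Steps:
q = 89/25 (q = 89*(1/25) = 89/25 ≈ 3.5600)
N(p, L) = 4 - p
G(H) = 0
w(T) = T/(89/25 + T) (w(T) = (T + 0)/(T + 89/25) = T/(89/25 + T))
1/(-17*231 - 2828/w(53)) = 1/(-17*231 - 2828/(25*53/(89 + 25*53))) = 1/(-3927 - 2828/(25*53/(89 + 1325))) = 1/(-3927 - 2828/(25*53/1414)) = 1/(-3927 - 2828/(25*53*(1/1414))) = 1/(-3927 - 2828/1325/1414) = 1/(-3927 - 2828*1414/1325) = 1/(-3927 - 3998792/1325) = 1/(-9202067/1325) = -1325/9202067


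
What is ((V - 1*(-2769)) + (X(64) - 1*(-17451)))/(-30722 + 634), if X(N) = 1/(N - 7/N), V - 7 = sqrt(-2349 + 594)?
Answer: -82708267/123029832 - 3*I*sqrt(195)/30088 ≈ -0.67226 - 0.0013923*I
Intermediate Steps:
V = 7 + 3*I*sqrt(195) (V = 7 + sqrt(-2349 + 594) = 7 + sqrt(-1755) = 7 + 3*I*sqrt(195) ≈ 7.0 + 41.893*I)
((V - 1*(-2769)) + (X(64) - 1*(-17451)))/(-30722 + 634) = (((7 + 3*I*sqrt(195)) - 1*(-2769)) + (64/(-7 + 64**2) - 1*(-17451)))/(-30722 + 634) = (((7 + 3*I*sqrt(195)) + 2769) + (64/(-7 + 4096) + 17451))/(-30088) = ((2776 + 3*I*sqrt(195)) + (64/4089 + 17451))*(-1/30088) = ((2776 + 3*I*sqrt(195)) + 71357203/4089)*(-1/30088) = (82708267/4089 + 3*I*sqrt(195))*(-1/30088) = -82708267/123029832 - 3*I*sqrt(195)/30088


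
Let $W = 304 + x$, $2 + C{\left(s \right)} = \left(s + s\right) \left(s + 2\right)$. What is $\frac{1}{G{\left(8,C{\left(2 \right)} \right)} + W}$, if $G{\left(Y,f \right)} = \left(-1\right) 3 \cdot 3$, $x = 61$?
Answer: $\frac{1}{356} \approx 0.002809$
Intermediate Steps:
$C{\left(s \right)} = -2 + 2 s \left(2 + s\right)$ ($C{\left(s \right)} = -2 + \left(s + s\right) \left(s + 2\right) = -2 + 2 s \left(2 + s\right)$)
$W = 365$ ($W = 304 + 61 = 365$)
$G{\left(Y,f \right)} = -9$ ($G{\left(Y,f \right)} = \left(-3\right) 3 = -9$)
$\frac{1}{G{\left(8,C{\left(2 \right)} \right)} + W} = \frac{1}{-9 + 365} = \frac{1}{356}$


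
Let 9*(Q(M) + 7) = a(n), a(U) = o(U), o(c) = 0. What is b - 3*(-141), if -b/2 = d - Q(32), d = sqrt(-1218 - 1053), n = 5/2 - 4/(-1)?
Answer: 409 - 2*I*sqrt(2271) ≈ 409.0 - 95.31*I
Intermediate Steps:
n = 13/2 (n = 5*(1/2) - 4*(-1) = 5/2 + 4 = 13/2 ≈ 6.5000)
a(U) = 0
d = I*sqrt(2271) (d = sqrt(-2271) = I*sqrt(2271) ≈ 47.655*I)
Q(M) = -7 (Q(M) = -7 + (1/9)*0 = -7 + 0 = -7)
b = -14 - 2*I*sqrt(2271) (b = -2*(I*sqrt(2271) - 1*(-7)) = -2*(I*sqrt(2271) + 7) = -2*(7 + I*sqrt(2271)) = -14 - 2*I*sqrt(2271) ≈ -14.0 - 95.31*I)
b - 3*(-141) = (-14 - 2*I*sqrt(2271)) - 3*(-141) = (-14 - 2*I*sqrt(2271)) + 423 = 409 - 2*I*sqrt(2271)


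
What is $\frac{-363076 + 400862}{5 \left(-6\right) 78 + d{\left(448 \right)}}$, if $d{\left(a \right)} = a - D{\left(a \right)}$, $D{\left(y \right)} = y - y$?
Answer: $- \frac{18893}{946} \approx -19.971$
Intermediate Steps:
$D{\left(y \right)} = 0$
$d{\left(a \right)} = a$ ($d{\left(a \right)} = a - 0 = a + 0 = a$)
$\frac{-363076 + 400862}{5 \left(-6\right) 78 + d{\left(448 \right)}} = \frac{-363076 + 400862}{5 \left(-6\right) 78 + 448} = \frac{37786}{\left(-30\right) 78 + 448} = \frac{37786}{-2340 + 448} = \frac{37786}{-1892} = 37786 \left(- \frac{1}{1892}\right) = - \frac{18893}{946}$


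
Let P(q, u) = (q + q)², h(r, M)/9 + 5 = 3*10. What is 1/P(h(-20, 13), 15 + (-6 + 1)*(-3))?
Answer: 1/202500 ≈ 4.9383e-6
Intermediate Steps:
h(r, M) = 225 (h(r, M) = -45 + 9*(3*10) = -45 + 9*30 = -45 + 270 = 225)
P(q, u) = 4*q² (P(q, u) = (2*q)² = 4*q²)
1/P(h(-20, 13), 15 + (-6 + 1)*(-3)) = 1/(4*225²) = 1/(4*50625) = 1/202500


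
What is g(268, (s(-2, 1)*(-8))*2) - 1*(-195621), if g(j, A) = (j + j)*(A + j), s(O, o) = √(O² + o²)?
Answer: 339269 - 8576*√5 ≈ 3.2009e+5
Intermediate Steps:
g(j, A) = 2*j*(A + j) (g(j, A) = (2*j)*(A + j) = 2*j*(A + j))
g(268, (s(-2, 1)*(-8))*2) - 1*(-195621) = 2*268*((√((-2)² + 1²)*(-8))*2 + 268) - 1*(-195621) = 2*268*((√(4 + 1)*(-8))*2 + 268) + 195621 = 2*268*((√5*(-8))*2 + 268) + 195621 = 2*268*(-8*√5*2 + 268) + 195621 = 2*268*(-16*√5 + 268) + 195621 = 2*268*(268 - 16*√5) + 195621 = (143648 - 8576*√5) + 195621 = 339269 - 8576*√5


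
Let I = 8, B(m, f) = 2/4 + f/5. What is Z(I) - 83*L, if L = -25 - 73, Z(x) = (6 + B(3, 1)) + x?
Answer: 81487/10 ≈ 8148.7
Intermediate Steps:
B(m, f) = 1/2 + f/5 (B(m, f) = 2*(1/4) + f*(1/5) = 1/2 + f/5)
Z(x) = 67/10 + x (Z(x) = (6 + (1/2 + (1/5)*1)) + x = (6 + (1/2 + 1/5)) + x = (6 + 7/10) + x = 67/10 + x)
L = -98
Z(I) - 83*L = (67/10 + 8) - 83*(-98) = 147/10 + 8134 = 81487/10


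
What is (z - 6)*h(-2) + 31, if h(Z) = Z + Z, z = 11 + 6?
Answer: -13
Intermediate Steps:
z = 17
h(Z) = 2*Z
(z - 6)*h(-2) + 31 = (17 - 6)*(2*(-2)) + 31 = 11*(-4) + 31 = -44 + 31 = -13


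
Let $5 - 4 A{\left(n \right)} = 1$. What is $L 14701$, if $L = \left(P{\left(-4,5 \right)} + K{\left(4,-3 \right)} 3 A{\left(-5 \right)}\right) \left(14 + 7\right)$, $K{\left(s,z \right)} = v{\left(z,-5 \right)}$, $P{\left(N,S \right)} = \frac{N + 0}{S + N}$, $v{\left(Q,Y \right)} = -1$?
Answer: $-2161047$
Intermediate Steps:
$P{\left(N,S \right)} = \frac{N}{N + S}$
$K{\left(s,z \right)} = -1$
$A{\left(n \right)} = 1$ ($A{\left(n \right)} = \frac{5}{4} - \frac{1}{4} = 1$)
$L = -147$ ($L = \left(- \frac{4}{-4 + 5} + \left(-1\right) 3 \cdot 1\right) \left(14 + 7\right) = \left(- \frac{4}{1} - 3\right) 21 = \left(\left(-4\right) 1 - 3\right) 21 = \left(-4 - 3\right) 21 = \left(-7\right) 21 = -147$)
$L 14701 = \left(-147\right) 14701 = -2161047$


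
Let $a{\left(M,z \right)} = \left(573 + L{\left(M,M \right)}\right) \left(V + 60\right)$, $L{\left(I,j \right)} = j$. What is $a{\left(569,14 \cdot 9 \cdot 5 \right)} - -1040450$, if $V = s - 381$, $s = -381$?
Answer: $238766$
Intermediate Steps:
$V = -762$ ($V = -381 - 381 = -762$)
$a{\left(M,z \right)} = -402246 - 702 M$ ($a{\left(M,z \right)} = \left(573 + M\right) \left(-762 + 60\right) = \left(573 + M\right) \left(-702\right) = -402246 - 702 M$)
$a{\left(569,14 \cdot 9 \cdot 5 \right)} - -1040450 = \left(-402246 - 399438\right) - -1040450 = \left(-402246 - 399438\right) + 1040450 = -801684 + 1040450 = 238766$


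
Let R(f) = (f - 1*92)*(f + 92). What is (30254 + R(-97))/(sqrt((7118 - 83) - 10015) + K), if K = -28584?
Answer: -31849722/29180287 - 4457*I*sqrt(745)/58360574 ≈ -1.0915 - 0.0020845*I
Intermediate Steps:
R(f) = (-92 + f)*(92 + f) (R(f) = (f - 92)*(92 + f) = (-92 + f)*(92 + f))
(30254 + R(-97))/(sqrt((7118 - 83) - 10015) + K) = (30254 + (-8464 + (-97)**2))/(sqrt((7118 - 83) - 10015) - 28584) = (30254 + (-8464 + 9409))/(sqrt(7035 - 10015) - 28584) = (30254 + 945)/(sqrt(-2980) - 28584) = 31199/(2*I*sqrt(745) - 28584) = 31199/(-28584 + 2*I*sqrt(745))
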